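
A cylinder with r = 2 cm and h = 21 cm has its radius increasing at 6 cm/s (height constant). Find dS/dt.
300π cm²/s

S = 2πrh + 2πr² (lateral + bases)
dS/dt = (2πh + 4πr)·dr/dt = (2π·21 + 4π·2)·6
= 300π cm²/s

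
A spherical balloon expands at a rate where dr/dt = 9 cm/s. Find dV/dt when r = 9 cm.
2916π cm³/s

V = (4/3)πr³
dV/dt = dV/dr · dr/dt = 4πr² · 9
At r = 9: dV/dt = 2916π cm³/s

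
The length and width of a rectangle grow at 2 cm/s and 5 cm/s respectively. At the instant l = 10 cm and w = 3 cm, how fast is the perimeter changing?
14 cm/s

P = 2(l + w)
dP/dt = 2(dl/dt + dw/dt) = 2(2 + 5) = 14 cm/s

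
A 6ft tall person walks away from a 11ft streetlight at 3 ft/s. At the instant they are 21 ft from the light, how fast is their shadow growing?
18/5 ft/s

By similar triangles: 11/(x+s) = 6/s
Solving: s = 6x/5
ds/dt = 6/5 · dx/dt = 6/5 · 3 = 18/5 ft/s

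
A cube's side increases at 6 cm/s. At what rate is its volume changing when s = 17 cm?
5202 cm³/s

V = s³
dV/dt = 3s² · ds/dt = 3·17²·6 = 5202 cm³/s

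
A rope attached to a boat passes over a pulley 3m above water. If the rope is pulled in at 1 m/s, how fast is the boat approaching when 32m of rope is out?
32√1015/1015 ≈ 1.004 m/s

rope² = x² + 3²
x = √(32² - 3²) = √1015
dx/dt = (rope/x) · d(rope)/dt = (32/√1015) · (-1) = -32√1015/1015 m/s
The boat approaches at 32√1015/1015 ≈ 1.004 m/s.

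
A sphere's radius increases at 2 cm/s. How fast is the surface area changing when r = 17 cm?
272π cm²/s

S = 4πr²
dS/dt = dS/dr · dr/dt = 8πr · 2
At r = 17: dS/dt = 272π cm²/s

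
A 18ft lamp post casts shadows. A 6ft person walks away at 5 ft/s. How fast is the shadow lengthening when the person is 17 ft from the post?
5/2 ft/s

By similar triangles: 18/(x+s) = 6/s
Solving: s = 6x/12
ds/dt = 6/12 · dx/dt = 1/2 · 5 = 5/2 ft/s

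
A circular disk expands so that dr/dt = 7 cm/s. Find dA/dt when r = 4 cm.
56π cm²/s

A = πr²
dA/dt = 2πr · dr/dt = 2π(4)(7) = 56π cm²/s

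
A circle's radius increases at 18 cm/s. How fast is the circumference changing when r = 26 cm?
36π cm/s

C = 2πr
dC/dt = 2π · dr/dt = 2π · 18 = 36π cm/s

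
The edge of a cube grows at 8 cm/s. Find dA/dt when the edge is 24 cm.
2304 cm²/s

A = 6s²
dA/dt = 12s · ds/dt = 12·24·8 = 2304 cm²/s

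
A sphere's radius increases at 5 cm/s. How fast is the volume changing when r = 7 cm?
980π cm³/s

V = (4/3)πr³
dV/dt = dV/dr · dr/dt = 4πr² · 5
At r = 7: dV/dt = 980π cm³/s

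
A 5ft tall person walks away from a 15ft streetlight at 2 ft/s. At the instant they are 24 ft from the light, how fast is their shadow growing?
1 ft/s

By similar triangles: 15/(x+s) = 5/s
Solving: s = 5x/10
ds/dt = 5/10 · dx/dt = 1/2 · 2 = 1 ft/s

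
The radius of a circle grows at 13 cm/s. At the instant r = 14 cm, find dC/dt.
26π cm/s

C = 2πr
dC/dt = 2π · dr/dt = 2π · 13 = 26π cm/s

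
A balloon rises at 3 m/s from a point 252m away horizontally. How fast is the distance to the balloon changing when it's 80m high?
60√4369/4369 ≈ 0.9077 m/s

z² = 252² + y²
z = √(252² + 80²) = 4√4369
dz/dt = y/z · dy/dt = 80/(4√4369) · 3 = 60√4369/4369 ≈ 0.9077 m/s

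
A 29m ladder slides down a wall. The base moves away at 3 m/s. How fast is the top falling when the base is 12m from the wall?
36√697/697 ≈ 1.364 m/s

x² + y² = 29²
2x·dx/dt + 2y·dy/dt = 0
dy/dt = -x/y · dx/dt = -12/√697 · 3 = -36√697/697 m/s
The top is descending at 36√697/697 ≈ 1.364 m/s.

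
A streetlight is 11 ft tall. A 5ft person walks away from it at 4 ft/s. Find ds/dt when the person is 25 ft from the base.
10/3 ft/s

By similar triangles: 11/(x+s) = 5/s
Solving: s = 5x/6
ds/dt = 5/6 · dx/dt = 5/6 · 4 = 10/3 ft/s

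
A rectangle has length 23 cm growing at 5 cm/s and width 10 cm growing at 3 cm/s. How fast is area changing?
119 cm²/s

A = lw
dA/dt = w·dl/dt + l·dw/dt = 10·5 + 23·3 = 119 cm²/s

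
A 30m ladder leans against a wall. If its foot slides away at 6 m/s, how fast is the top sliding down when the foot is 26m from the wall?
39√14/14 ≈ 10.42 m/s

x² + y² = 30²
2x·dx/dt + 2y·dy/dt = 0
dy/dt = -x/y · dx/dt = -26/(4√14) · 6 = -39√14/14 m/s
The top is descending at 39√14/14 ≈ 10.42 m/s.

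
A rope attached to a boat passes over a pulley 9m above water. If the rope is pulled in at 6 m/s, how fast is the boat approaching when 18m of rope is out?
4√3 ≈ 6.928 m/s

rope² = x² + 9²
x = √(18² - 9²) = 9√3
dx/dt = (rope/x) · d(rope)/dt = (18/(9√3)) · (-6) = -4√3 m/s
The boat approaches at 4√3 ≈ 6.928 m/s.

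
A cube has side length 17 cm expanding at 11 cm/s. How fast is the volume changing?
9537 cm³/s

V = s³
dV/dt = 3s² · ds/dt = 3·17²·11 = 9537 cm³/s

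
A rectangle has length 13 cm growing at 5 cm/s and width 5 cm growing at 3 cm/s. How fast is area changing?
64 cm²/s

A = lw
dA/dt = w·dl/dt + l·dw/dt = 5·5 + 13·3 = 64 cm²/s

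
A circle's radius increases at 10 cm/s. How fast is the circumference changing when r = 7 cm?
20π cm/s

C = 2πr
dC/dt = 2π · dr/dt = 2π · 10 = 20π cm/s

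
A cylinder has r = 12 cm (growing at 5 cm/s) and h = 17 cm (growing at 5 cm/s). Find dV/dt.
2760π cm³/s

V = πr²h
dV/dt = 2πrh·dr/dt + πr²·dh/dt
= 2π(12)(17)(5) + π(12)²(5)
= 2760π cm³/s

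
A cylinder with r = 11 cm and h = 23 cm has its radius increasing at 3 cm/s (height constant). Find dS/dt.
270π cm²/s

S = 2πrh + 2πr² (lateral + bases)
dS/dt = (2πh + 4πr)·dr/dt = (2π·23 + 4π·11)·3
= 270π cm²/s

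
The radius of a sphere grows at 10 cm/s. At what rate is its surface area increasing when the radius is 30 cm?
2400π cm²/s

S = 4πr²
dS/dt = dS/dr · dr/dt = 8πr · 10
At r = 30: dS/dt = 2400π cm²/s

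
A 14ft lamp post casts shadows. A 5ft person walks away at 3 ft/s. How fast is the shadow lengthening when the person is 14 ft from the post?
5/3 ft/s

By similar triangles: 14/(x+s) = 5/s
Solving: s = 5x/9
ds/dt = 5/9 · dx/dt = 5/9 · 3 = 5/3 ft/s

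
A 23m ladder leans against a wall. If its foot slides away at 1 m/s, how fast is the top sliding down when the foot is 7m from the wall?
7√30/120 ≈ 0.3195 m/s

x² + y² = 23²
2x·dx/dt + 2y·dy/dt = 0
dy/dt = -x/y · dx/dt = -7/(4√30) · 1 = -7√30/120 m/s
The top is descending at 7√30/120 ≈ 0.3195 m/s.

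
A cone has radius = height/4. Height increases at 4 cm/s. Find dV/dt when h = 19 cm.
361π/4 cm³/s

V = (1/3)π(h/4)²h = πh³/48
dV/dt = πh²/16 · 4
At h = 19: dV/dt = 361π/4 cm³/s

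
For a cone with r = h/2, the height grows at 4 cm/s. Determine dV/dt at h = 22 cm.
484π cm³/s

V = (1/3)π(h/2)²h = πh³/12
dV/dt = πh²/4 · 4
At h = 22: dV/dt = 484π cm³/s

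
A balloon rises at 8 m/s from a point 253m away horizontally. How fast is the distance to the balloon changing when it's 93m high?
372√72658/36329 ≈ 2.76 m/s

z² = 253² + y²
z = √(253² + 93²) = √72658
dz/dt = y/z · dy/dt = 93/√72658 · 8 = 372√72658/36329 ≈ 2.76 m/s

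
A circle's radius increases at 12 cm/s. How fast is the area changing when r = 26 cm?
624π cm²/s

A = πr²
dA/dt = 2πr · dr/dt = 2π(26)(12) = 624π cm²/s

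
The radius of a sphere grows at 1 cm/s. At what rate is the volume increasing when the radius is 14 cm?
784π cm³/s

V = (4/3)πr³
dV/dt = dV/dr · dr/dt = 4πr² · 1
At r = 14: dV/dt = 784π cm³/s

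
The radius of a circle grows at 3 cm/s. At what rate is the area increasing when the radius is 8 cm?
48π cm²/s

A = πr²
dA/dt = 2πr · dr/dt = 2π(8)(3) = 48π cm²/s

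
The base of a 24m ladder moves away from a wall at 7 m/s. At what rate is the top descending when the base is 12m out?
7√3/3 ≈ 4.041 m/s

x² + y² = 24²
2x·dx/dt + 2y·dy/dt = 0
dy/dt = -x/y · dx/dt = -12/(12√3) · 7 = -7√3/3 m/s
The top is descending at 7√3/3 ≈ 4.041 m/s.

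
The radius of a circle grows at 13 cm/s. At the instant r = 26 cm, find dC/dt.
26π cm/s

C = 2πr
dC/dt = 2π · dr/dt = 2π · 13 = 26π cm/s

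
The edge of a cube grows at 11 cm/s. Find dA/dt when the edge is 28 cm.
3696 cm²/s

A = 6s²
dA/dt = 12s · ds/dt = 12·28·11 = 3696 cm²/s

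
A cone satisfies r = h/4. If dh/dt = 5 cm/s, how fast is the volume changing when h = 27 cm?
3645π/16 cm³/s

V = (1/3)π(h/4)²h = πh³/48
dV/dt = πh²/16 · 5
At h = 27: dV/dt = 3645π/16 cm³/s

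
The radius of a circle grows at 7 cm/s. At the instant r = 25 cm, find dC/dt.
14π cm/s

C = 2πr
dC/dt = 2π · dr/dt = 2π · 7 = 14π cm/s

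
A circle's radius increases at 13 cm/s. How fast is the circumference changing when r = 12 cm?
26π cm/s

C = 2πr
dC/dt = 2π · dr/dt = 2π · 13 = 26π cm/s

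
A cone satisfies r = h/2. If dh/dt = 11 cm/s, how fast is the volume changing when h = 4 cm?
44π cm³/s

V = (1/3)π(h/2)²h = πh³/12
dV/dt = πh²/4 · 11
At h = 4: dV/dt = 44π cm³/s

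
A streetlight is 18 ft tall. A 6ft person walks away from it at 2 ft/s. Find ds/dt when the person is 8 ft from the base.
1 ft/s

By similar triangles: 18/(x+s) = 6/s
Solving: s = 6x/12
ds/dt = 6/12 · dx/dt = 1/2 · 2 = 1 ft/s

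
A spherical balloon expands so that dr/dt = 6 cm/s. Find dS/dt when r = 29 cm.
1392π cm²/s

S = 4πr²
dS/dt = dS/dr · dr/dt = 8πr · 6
At r = 29: dS/dt = 1392π cm²/s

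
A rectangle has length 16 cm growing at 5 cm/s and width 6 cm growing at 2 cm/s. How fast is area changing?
62 cm²/s

A = lw
dA/dt = w·dl/dt + l·dw/dt = 6·5 + 16·2 = 62 cm²/s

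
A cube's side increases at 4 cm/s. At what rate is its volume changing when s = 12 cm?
1728 cm³/s

V = s³
dV/dt = 3s² · ds/dt = 3·12²·4 = 1728 cm³/s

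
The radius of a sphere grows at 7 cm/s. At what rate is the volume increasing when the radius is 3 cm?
252π cm³/s

V = (4/3)πr³
dV/dt = dV/dr · dr/dt = 4πr² · 7
At r = 3: dV/dt = 252π cm³/s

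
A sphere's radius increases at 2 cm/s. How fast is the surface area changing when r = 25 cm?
400π cm²/s

S = 4πr²
dS/dt = dS/dr · dr/dt = 8πr · 2
At r = 25: dS/dt = 400π cm²/s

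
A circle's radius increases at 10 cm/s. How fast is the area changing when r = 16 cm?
320π cm²/s

A = πr²
dA/dt = 2πr · dr/dt = 2π(16)(10) = 320π cm²/s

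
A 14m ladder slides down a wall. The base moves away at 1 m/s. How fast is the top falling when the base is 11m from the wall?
11√3/15 ≈ 1.27 m/s

x² + y² = 14²
2x·dx/dt + 2y·dy/dt = 0
dy/dt = -x/y · dx/dt = -11/(5√3) · 1 = -11√3/15 m/s
The top is descending at 11√3/15 ≈ 1.27 m/s.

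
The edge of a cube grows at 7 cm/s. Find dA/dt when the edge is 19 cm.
1596 cm²/s

A = 6s²
dA/dt = 12s · ds/dt = 12·19·7 = 1596 cm²/s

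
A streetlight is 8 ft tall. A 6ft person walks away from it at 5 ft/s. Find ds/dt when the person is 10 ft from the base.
15 ft/s

By similar triangles: 8/(x+s) = 6/s
Solving: s = 6x/2
ds/dt = 6/2 · dx/dt = 3 · 5 = 15 ft/s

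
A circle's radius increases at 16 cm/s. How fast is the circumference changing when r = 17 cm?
32π cm/s

C = 2πr
dC/dt = 2π · dr/dt = 2π · 16 = 32π cm/s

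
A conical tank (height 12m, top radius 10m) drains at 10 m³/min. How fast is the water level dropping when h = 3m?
8/(5π) ≈ 0.5093 m/min

r/h = 10/12, so r = (5/6)h
V = (1/3)πr²h = (1/3)π((5/6)h)²h = (25/108)πh³
dV/dh = (25/36)πh²
dh/dt = (dV/dt)/(dV/dh) = -10/((25/36)π·3²) = -8/(5π) m/min
The level is dropping at 8/(5π) ≈ 0.5093 m/min.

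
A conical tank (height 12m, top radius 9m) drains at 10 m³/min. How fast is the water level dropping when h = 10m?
8/(45π) ≈ 0.05659 m/min

r/h = 9/12, so r = (3/4)h
V = (1/3)πr²h = (1/3)π((3/4)h)²h = (3/16)πh³
dV/dh = (9/16)πh²
dh/dt = (dV/dt)/(dV/dh) = -10/((9/16)π·10²) = -8/(45π) m/min
The level is dropping at 8/(45π) ≈ 0.05659 m/min.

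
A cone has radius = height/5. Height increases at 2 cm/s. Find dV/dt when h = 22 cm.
968π/25 cm³/s

V = (1/3)π(h/5)²h = πh³/75
dV/dt = πh²/25 · 2
At h = 22: dV/dt = 968π/25 cm³/s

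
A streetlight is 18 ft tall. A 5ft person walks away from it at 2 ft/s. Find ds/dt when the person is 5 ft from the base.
10/13 ft/s

By similar triangles: 18/(x+s) = 5/s
Solving: s = 5x/13
ds/dt = 5/13 · dx/dt = 5/13 · 2 = 10/13 ft/s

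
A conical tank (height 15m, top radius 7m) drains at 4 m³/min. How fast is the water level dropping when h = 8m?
225/(784π) ≈ 0.09135 m/min

r/h = 7/15, so r = (7/15)h
V = (1/3)πr²h = (1/3)π((7/15)h)²h = (49/675)πh³
dV/dh = (49/225)πh²
dh/dt = (dV/dt)/(dV/dh) = -4/((49/225)π·8²) = -225/(784π) m/min
The level is dropping at 225/(784π) ≈ 0.09135 m/min.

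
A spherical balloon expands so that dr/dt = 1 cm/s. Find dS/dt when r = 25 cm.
200π cm²/s

S = 4πr²
dS/dt = dS/dr · dr/dt = 8πr · 1
At r = 25: dS/dt = 200π cm²/s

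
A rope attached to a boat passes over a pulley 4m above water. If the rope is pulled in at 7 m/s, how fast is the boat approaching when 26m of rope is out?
91√165/165 ≈ 7.084 m/s

rope² = x² + 4²
x = √(26² - 4²) = 2√165
dx/dt = (rope/x) · d(rope)/dt = (26/(2√165)) · (-7) = -91√165/165 m/s
The boat approaches at 91√165/165 ≈ 7.084 m/s.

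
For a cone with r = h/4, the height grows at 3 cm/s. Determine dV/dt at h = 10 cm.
75π/4 cm³/s

V = (1/3)π(h/4)²h = πh³/48
dV/dt = πh²/16 · 3
At h = 10: dV/dt = 75π/4 cm³/s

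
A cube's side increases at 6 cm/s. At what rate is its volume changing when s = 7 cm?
882 cm³/s

V = s³
dV/dt = 3s² · ds/dt = 3·7²·6 = 882 cm³/s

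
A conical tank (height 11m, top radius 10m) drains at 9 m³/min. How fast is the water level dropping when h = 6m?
121/(400π) ≈ 0.09629 m/min

r/h = 10/11, so r = (10/11)h
V = (1/3)πr²h = (1/3)π((10/11)h)²h = (100/363)πh³
dV/dh = (100/121)πh²
dh/dt = (dV/dt)/(dV/dh) = -9/((100/121)π·6²) = -121/(400π) m/min
The level is dropping at 121/(400π) ≈ 0.09629 m/min.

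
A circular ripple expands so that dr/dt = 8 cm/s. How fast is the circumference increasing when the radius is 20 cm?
16π cm/s

C = 2πr
dC/dt = 2π · dr/dt = 2π · 8 = 16π cm/s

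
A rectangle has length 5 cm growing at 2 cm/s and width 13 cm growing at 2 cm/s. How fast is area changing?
36 cm²/s

A = lw
dA/dt = w·dl/dt + l·dw/dt = 13·2 + 5·2 = 36 cm²/s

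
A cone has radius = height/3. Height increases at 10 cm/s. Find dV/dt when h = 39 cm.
1690π cm³/s

V = (1/3)π(h/3)²h = πh³/27
dV/dt = πh²/9 · 10
At h = 39: dV/dt = 1690π cm³/s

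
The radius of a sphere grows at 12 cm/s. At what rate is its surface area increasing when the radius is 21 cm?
2016π cm²/s

S = 4πr²
dS/dt = dS/dr · dr/dt = 8πr · 12
At r = 21: dS/dt = 2016π cm²/s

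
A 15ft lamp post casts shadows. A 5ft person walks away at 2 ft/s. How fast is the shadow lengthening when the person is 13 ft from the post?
1 ft/s

By similar triangles: 15/(x+s) = 5/s
Solving: s = 5x/10
ds/dt = 5/10 · dx/dt = 1/2 · 2 = 1 ft/s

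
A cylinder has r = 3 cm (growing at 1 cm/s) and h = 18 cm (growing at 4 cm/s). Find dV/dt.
144π cm³/s

V = πr²h
dV/dt = 2πrh·dr/dt + πr²·dh/dt
= 2π(3)(18)(1) + π(3)²(4)
= 144π cm³/s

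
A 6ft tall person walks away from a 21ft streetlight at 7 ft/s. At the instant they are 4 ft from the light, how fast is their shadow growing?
14/5 ft/s

By similar triangles: 21/(x+s) = 6/s
Solving: s = 6x/15
ds/dt = 6/15 · dx/dt = 2/5 · 7 = 14/5 ft/s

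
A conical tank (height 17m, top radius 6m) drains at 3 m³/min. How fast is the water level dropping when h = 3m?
289/(108π) ≈ 0.8518 m/min

r/h = 6/17, so r = (6/17)h
V = (1/3)πr²h = (1/3)π((6/17)h)²h = (12/289)πh³
dV/dh = (36/289)πh²
dh/dt = (dV/dt)/(dV/dh) = -3/((36/289)π·3²) = -289/(108π) m/min
The level is dropping at 289/(108π) ≈ 0.8518 m/min.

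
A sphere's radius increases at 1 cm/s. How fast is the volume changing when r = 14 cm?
784π cm³/s

V = (4/3)πr³
dV/dt = dV/dr · dr/dt = 4πr² · 1
At r = 14: dV/dt = 784π cm³/s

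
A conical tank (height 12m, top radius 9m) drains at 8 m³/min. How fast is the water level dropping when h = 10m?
32/(225π) ≈ 0.04527 m/min

r/h = 9/12, so r = (3/4)h
V = (1/3)πr²h = (1/3)π((3/4)h)²h = (3/16)πh³
dV/dh = (9/16)πh²
dh/dt = (dV/dt)/(dV/dh) = -8/((9/16)π·10²) = -32/(225π) m/min
The level is dropping at 32/(225π) ≈ 0.04527 m/min.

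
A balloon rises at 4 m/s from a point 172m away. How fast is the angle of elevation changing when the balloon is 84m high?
0.018777 rad/s

tan(θ) = y/172
sec²(θ) · dθ/dt = (1/172) · dy/dt
dθ/dt = cos²(θ)/172 · 4 = 172/(172² + 84²) · 4
dθ/dt = 0.018777 rad/s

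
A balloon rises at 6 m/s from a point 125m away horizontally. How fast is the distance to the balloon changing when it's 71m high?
213√20666/10333 ≈ 2.963 m/s

z² = 125² + y²
z = √(125² + 71²) = √20666
dz/dt = y/z · dy/dt = 71/√20666 · 6 = 213√20666/10333 ≈ 2.963 m/s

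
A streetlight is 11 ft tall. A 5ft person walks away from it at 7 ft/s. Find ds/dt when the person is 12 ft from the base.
35/6 ft/s

By similar triangles: 11/(x+s) = 5/s
Solving: s = 5x/6
ds/dt = 5/6 · dx/dt = 5/6 · 7 = 35/6 ft/s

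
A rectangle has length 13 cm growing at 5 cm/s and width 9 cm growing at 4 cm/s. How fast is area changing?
97 cm²/s

A = lw
dA/dt = w·dl/dt + l·dw/dt = 9·5 + 13·4 = 97 cm²/s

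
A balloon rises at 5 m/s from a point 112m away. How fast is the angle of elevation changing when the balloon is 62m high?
0.034171 rad/s

tan(θ) = y/112
sec²(θ) · dθ/dt = (1/112) · dy/dt
dθ/dt = cos²(θ)/112 · 5 = 112/(112² + 62²) · 5
dθ/dt = 0.034171 rad/s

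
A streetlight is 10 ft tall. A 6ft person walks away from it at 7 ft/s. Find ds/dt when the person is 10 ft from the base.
21/2 ft/s

By similar triangles: 10/(x+s) = 6/s
Solving: s = 6x/4
ds/dt = 6/4 · dx/dt = 3/2 · 7 = 21/2 ft/s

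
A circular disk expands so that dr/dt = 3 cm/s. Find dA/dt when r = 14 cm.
84π cm²/s

A = πr²
dA/dt = 2πr · dr/dt = 2π(14)(3) = 84π cm²/s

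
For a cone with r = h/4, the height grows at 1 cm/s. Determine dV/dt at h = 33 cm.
1089π/16 cm³/s

V = (1/3)π(h/4)²h = πh³/48
dV/dt = πh²/16 · 1
At h = 33: dV/dt = 1089π/16 cm³/s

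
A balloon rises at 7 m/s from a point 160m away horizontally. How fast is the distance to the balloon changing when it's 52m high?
91√1769/1769 ≈ 2.164 m/s

z² = 160² + y²
z = √(160² + 52²) = 4√1769
dz/dt = y/z · dy/dt = 52/(4√1769) · 7 = 91√1769/1769 ≈ 2.164 m/s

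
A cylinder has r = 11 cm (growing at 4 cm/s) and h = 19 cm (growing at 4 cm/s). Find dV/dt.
2156π cm³/s

V = πr²h
dV/dt = 2πrh·dr/dt + πr²·dh/dt
= 2π(11)(19)(4) + π(11)²(4)
= 2156π cm³/s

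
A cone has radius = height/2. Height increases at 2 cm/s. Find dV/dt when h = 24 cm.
288π cm³/s

V = (1/3)π(h/2)²h = πh³/12
dV/dt = πh²/4 · 2
At h = 24: dV/dt = 288π cm³/s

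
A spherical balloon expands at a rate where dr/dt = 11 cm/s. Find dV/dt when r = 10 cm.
4400π cm³/s

V = (4/3)πr³
dV/dt = dV/dr · dr/dt = 4πr² · 11
At r = 10: dV/dt = 4400π cm³/s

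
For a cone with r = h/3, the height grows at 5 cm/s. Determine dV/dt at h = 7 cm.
245π/9 cm³/s

V = (1/3)π(h/3)²h = πh³/27
dV/dt = πh²/9 · 5
At h = 7: dV/dt = 245π/9 cm³/s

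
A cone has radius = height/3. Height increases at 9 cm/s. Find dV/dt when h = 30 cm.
900π cm³/s

V = (1/3)π(h/3)²h = πh³/27
dV/dt = πh²/9 · 9
At h = 30: dV/dt = 900π cm³/s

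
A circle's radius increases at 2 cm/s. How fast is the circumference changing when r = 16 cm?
4π cm/s

C = 2πr
dC/dt = 2π · dr/dt = 2π · 2 = 4π cm/s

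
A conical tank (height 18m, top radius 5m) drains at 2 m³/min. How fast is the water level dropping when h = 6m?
18/(25π) ≈ 0.2292 m/min

r/h = 5/18, so r = (5/18)h
V = (1/3)πr²h = (1/3)π((5/18)h)²h = (25/972)πh³
dV/dh = (25/324)πh²
dh/dt = (dV/dt)/(dV/dh) = -2/((25/324)π·6²) = -18/(25π) m/min
The level is dropping at 18/(25π) ≈ 0.2292 m/min.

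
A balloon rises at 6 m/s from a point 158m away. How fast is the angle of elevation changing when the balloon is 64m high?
0.032622 rad/s

tan(θ) = y/158
sec²(θ) · dθ/dt = (1/158) · dy/dt
dθ/dt = cos²(θ)/158 · 6 = 158/(158² + 64²) · 6
dθ/dt = 0.032622 rad/s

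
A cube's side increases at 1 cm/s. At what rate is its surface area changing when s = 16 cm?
192 cm²/s

A = 6s²
dA/dt = 12s · ds/dt = 12·16·1 = 192 cm²/s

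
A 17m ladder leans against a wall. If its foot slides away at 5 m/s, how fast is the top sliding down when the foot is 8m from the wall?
8/3 ≈ 2.667 m/s

x² + y² = 17²
2x·dx/dt + 2y·dy/dt = 0
dy/dt = -x/y · dx/dt = -8/15 · 5 = -8/3 m/s
The top is descending at 8/3 ≈ 2.667 m/s.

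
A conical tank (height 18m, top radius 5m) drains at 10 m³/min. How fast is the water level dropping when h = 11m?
648/(605π) ≈ 0.3409 m/min

r/h = 5/18, so r = (5/18)h
V = (1/3)πr²h = (1/3)π((5/18)h)²h = (25/972)πh³
dV/dh = (25/324)πh²
dh/dt = (dV/dt)/(dV/dh) = -10/((25/324)π·11²) = -648/(605π) m/min
The level is dropping at 648/(605π) ≈ 0.3409 m/min.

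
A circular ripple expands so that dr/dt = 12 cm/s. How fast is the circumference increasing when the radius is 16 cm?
24π cm/s

C = 2πr
dC/dt = 2π · dr/dt = 2π · 12 = 24π cm/s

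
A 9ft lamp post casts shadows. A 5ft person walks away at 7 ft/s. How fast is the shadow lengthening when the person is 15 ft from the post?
35/4 ft/s

By similar triangles: 9/(x+s) = 5/s
Solving: s = 5x/4
ds/dt = 5/4 · dx/dt = 5/4 · 7 = 35/4 ft/s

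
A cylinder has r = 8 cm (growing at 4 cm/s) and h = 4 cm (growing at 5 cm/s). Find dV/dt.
576π cm³/s

V = πr²h
dV/dt = 2πrh·dr/dt + πr²·dh/dt
= 2π(8)(4)(4) + π(8)²(5)
= 576π cm³/s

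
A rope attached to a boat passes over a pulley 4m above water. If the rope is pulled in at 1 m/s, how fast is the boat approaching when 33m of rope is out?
33√1073/1073 ≈ 1.007 m/s

rope² = x² + 4²
x = √(33² - 4²) = √1073
dx/dt = (rope/x) · d(rope)/dt = (33/√1073) · (-1) = -33√1073/1073 m/s
The boat approaches at 33√1073/1073 ≈ 1.007 m/s.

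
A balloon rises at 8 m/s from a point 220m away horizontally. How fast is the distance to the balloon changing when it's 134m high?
536√16589/16589 ≈ 4.162 m/s

z² = 220² + y²
z = √(220² + 134²) = 2√16589
dz/dt = y/z · dy/dt = 134/(2√16589) · 8 = 536√16589/16589 ≈ 4.162 m/s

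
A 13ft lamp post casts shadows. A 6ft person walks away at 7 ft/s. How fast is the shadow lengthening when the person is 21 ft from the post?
6 ft/s

By similar triangles: 13/(x+s) = 6/s
Solving: s = 6x/7
ds/dt = 6/7 · dx/dt = 6/7 · 7 = 6 ft/s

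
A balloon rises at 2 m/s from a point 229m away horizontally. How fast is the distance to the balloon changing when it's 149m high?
149√74642/37321 ≈ 1.091 m/s

z² = 229² + y²
z = √(229² + 149²) = √74642
dz/dt = y/z · dy/dt = 149/√74642 · 2 = 149√74642/37321 ≈ 1.091 m/s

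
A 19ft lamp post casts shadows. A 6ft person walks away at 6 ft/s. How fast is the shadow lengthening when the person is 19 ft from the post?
36/13 ft/s

By similar triangles: 19/(x+s) = 6/s
Solving: s = 6x/13
ds/dt = 6/13 · dx/dt = 6/13 · 6 = 36/13 ft/s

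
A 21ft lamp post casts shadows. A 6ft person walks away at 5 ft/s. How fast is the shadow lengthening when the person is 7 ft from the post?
2 ft/s

By similar triangles: 21/(x+s) = 6/s
Solving: s = 6x/15
ds/dt = 6/15 · dx/dt = 2/5 · 5 = 2 ft/s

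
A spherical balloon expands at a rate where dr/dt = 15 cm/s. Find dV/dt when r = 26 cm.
40560π cm³/s

V = (4/3)πr³
dV/dt = dV/dr · dr/dt = 4πr² · 15
At r = 26: dV/dt = 40560π cm³/s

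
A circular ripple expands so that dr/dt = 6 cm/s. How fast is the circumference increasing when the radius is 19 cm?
12π cm/s

C = 2πr
dC/dt = 2π · dr/dt = 2π · 6 = 12π cm/s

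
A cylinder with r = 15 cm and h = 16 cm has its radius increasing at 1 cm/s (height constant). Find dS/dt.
92π cm²/s

S = 2πrh + 2πr² (lateral + bases)
dS/dt = (2πh + 4πr)·dr/dt = (2π·16 + 4π·15)·1
= 92π cm²/s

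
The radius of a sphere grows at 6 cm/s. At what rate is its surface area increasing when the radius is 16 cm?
768π cm²/s

S = 4πr²
dS/dt = dS/dr · dr/dt = 8πr · 6
At r = 16: dS/dt = 768π cm²/s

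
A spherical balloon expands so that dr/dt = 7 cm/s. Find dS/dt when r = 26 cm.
1456π cm²/s

S = 4πr²
dS/dt = dS/dr · dr/dt = 8πr · 7
At r = 26: dS/dt = 1456π cm²/s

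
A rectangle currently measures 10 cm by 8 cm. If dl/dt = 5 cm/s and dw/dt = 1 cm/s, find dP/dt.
12 cm/s

P = 2(l + w)
dP/dt = 2(dl/dt + dw/dt) = 2(5 + 1) = 12 cm/s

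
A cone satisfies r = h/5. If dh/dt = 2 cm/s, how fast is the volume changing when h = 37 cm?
2738π/25 cm³/s

V = (1/3)π(h/5)²h = πh³/75
dV/dt = πh²/25 · 2
At h = 37: dV/dt = 2738π/25 cm³/s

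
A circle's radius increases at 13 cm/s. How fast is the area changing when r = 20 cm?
520π cm²/s

A = πr²
dA/dt = 2πr · dr/dt = 2π(20)(13) = 520π cm²/s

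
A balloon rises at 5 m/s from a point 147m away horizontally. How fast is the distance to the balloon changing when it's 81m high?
27√3130/626 ≈ 2.413 m/s

z² = 147² + y²
z = √(147² + 81²) = 3√3130
dz/dt = y/z · dy/dt = 81/(3√3130) · 5 = 27√3130/626 ≈ 2.413 m/s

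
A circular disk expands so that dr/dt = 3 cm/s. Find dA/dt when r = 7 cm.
42π cm²/s

A = πr²
dA/dt = 2πr · dr/dt = 2π(7)(3) = 42π cm²/s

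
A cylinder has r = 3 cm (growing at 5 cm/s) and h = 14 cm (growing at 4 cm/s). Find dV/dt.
456π cm³/s

V = πr²h
dV/dt = 2πrh·dr/dt + πr²·dh/dt
= 2π(3)(14)(5) + π(3)²(4)
= 456π cm³/s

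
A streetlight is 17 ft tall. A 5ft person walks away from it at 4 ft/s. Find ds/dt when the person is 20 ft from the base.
5/3 ft/s

By similar triangles: 17/(x+s) = 5/s
Solving: s = 5x/12
ds/dt = 5/12 · dx/dt = 5/12 · 4 = 5/3 ft/s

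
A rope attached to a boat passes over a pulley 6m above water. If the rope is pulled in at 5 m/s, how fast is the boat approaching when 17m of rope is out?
85√253/253 ≈ 5.344 m/s

rope² = x² + 6²
x = √(17² - 6²) = √253
dx/dt = (rope/x) · d(rope)/dt = (17/√253) · (-5) = -85√253/253 m/s
The boat approaches at 85√253/253 ≈ 5.344 m/s.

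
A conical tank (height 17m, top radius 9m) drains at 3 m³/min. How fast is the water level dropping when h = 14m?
289/(5292π) ≈ 0.01738 m/min

r/h = 9/17, so r = (9/17)h
V = (1/3)πr²h = (1/3)π((9/17)h)²h = (27/289)πh³
dV/dh = (81/289)πh²
dh/dt = (dV/dt)/(dV/dh) = -3/((81/289)π·14²) = -289/(5292π) m/min
The level is dropping at 289/(5292π) ≈ 0.01738 m/min.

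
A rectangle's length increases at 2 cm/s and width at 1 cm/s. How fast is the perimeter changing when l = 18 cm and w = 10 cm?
6 cm/s

P = 2(l + w)
dP/dt = 2(dl/dt + dw/dt) = 2(2 + 1) = 6 cm/s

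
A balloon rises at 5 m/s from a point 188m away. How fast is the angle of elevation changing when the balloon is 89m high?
0.021727 rad/s

tan(θ) = y/188
sec²(θ) · dθ/dt = (1/188) · dy/dt
dθ/dt = cos²(θ)/188 · 5 = 188/(188² + 89²) · 5
dθ/dt = 0.021727 rad/s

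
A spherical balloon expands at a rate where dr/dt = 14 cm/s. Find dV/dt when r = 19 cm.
20216π cm³/s

V = (4/3)πr³
dV/dt = dV/dr · dr/dt = 4πr² · 14
At r = 19: dV/dt = 20216π cm³/s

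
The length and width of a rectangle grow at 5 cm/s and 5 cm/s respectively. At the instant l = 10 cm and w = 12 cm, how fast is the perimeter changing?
20 cm/s

P = 2(l + w)
dP/dt = 2(dl/dt + dw/dt) = 2(5 + 5) = 20 cm/s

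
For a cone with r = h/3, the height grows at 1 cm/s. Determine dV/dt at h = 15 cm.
25π cm³/s

V = (1/3)π(h/3)²h = πh³/27
dV/dt = πh²/9 · 1
At h = 15: dV/dt = 25π cm³/s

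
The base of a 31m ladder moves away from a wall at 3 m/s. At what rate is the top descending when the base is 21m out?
63√130/260 ≈ 2.763 m/s

x² + y² = 31²
2x·dx/dt + 2y·dy/dt = 0
dy/dt = -x/y · dx/dt = -21/(2√130) · 3 = -63√130/260 m/s
The top is descending at 63√130/260 ≈ 2.763 m/s.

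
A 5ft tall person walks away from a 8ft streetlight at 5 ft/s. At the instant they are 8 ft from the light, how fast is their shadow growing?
25/3 ft/s

By similar triangles: 8/(x+s) = 5/s
Solving: s = 5x/3
ds/dt = 5/3 · dx/dt = 5/3 · 5 = 25/3 ft/s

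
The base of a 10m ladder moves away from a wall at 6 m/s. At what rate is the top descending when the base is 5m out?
2√3 ≈ 3.464 m/s

x² + y² = 10²
2x·dx/dt + 2y·dy/dt = 0
dy/dt = -x/y · dx/dt = -5/(5√3) · 6 = -2√3 m/s
The top is descending at 2√3 ≈ 3.464 m/s.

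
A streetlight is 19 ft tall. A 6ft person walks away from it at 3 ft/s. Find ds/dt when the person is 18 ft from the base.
18/13 ft/s

By similar triangles: 19/(x+s) = 6/s
Solving: s = 6x/13
ds/dt = 6/13 · dx/dt = 6/13 · 3 = 18/13 ft/s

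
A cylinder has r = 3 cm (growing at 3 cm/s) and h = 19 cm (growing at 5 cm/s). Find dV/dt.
387π cm³/s

V = πr²h
dV/dt = 2πrh·dr/dt + πr²·dh/dt
= 2π(3)(19)(3) + π(3)²(5)
= 387π cm³/s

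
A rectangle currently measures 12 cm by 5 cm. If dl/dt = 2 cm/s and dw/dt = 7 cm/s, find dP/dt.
18 cm/s

P = 2(l + w)
dP/dt = 2(dl/dt + dw/dt) = 2(2 + 7) = 18 cm/s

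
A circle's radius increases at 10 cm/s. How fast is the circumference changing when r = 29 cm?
20π cm/s

C = 2πr
dC/dt = 2π · dr/dt = 2π · 10 = 20π cm/s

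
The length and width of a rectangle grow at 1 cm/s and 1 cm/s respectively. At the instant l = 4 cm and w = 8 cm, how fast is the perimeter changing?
4 cm/s

P = 2(l + w)
dP/dt = 2(dl/dt + dw/dt) = 2(1 + 1) = 4 cm/s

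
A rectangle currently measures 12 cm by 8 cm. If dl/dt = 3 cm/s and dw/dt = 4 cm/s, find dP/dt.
14 cm/s

P = 2(l + w)
dP/dt = 2(dl/dt + dw/dt) = 2(3 + 4) = 14 cm/s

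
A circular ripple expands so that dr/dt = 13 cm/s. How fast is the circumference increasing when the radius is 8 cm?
26π cm/s

C = 2πr
dC/dt = 2π · dr/dt = 2π · 13 = 26π cm/s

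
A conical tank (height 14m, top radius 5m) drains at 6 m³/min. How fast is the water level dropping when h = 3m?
392/(75π) ≈ 1.664 m/min

r/h = 5/14, so r = (5/14)h
V = (1/3)πr²h = (1/3)π((5/14)h)²h = (25/588)πh³
dV/dh = (25/196)πh²
dh/dt = (dV/dt)/(dV/dh) = -6/((25/196)π·3²) = -392/(75π) m/min
The level is dropping at 392/(75π) ≈ 1.664 m/min.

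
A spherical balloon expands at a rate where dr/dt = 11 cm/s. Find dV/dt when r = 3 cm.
396π cm³/s

V = (4/3)πr³
dV/dt = dV/dr · dr/dt = 4πr² · 11
At r = 3: dV/dt = 396π cm³/s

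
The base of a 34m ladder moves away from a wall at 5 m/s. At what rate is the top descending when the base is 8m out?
20√273/273 ≈ 1.21 m/s

x² + y² = 34²
2x·dx/dt + 2y·dy/dt = 0
dy/dt = -x/y · dx/dt = -8/(2√273) · 5 = -20√273/273 m/s
The top is descending at 20√273/273 ≈ 1.21 m/s.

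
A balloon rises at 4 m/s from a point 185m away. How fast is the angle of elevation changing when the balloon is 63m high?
0.019375 rad/s

tan(θ) = y/185
sec²(θ) · dθ/dt = (1/185) · dy/dt
dθ/dt = cos²(θ)/185 · 4 = 185/(185² + 63²) · 4
dθ/dt = 0.019375 rad/s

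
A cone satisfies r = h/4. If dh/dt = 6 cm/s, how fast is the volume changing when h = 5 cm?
75π/8 cm³/s

V = (1/3)π(h/4)²h = πh³/48
dV/dt = πh²/16 · 6
At h = 5: dV/dt = 75π/8 cm³/s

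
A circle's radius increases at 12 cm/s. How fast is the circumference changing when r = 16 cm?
24π cm/s

C = 2πr
dC/dt = 2π · dr/dt = 2π · 12 = 24π cm/s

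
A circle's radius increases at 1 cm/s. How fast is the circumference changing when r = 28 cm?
2π cm/s

C = 2πr
dC/dt = 2π · dr/dt = 2π · 1 = 2π cm/s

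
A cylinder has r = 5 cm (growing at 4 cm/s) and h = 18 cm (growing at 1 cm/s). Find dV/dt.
745π cm³/s

V = πr²h
dV/dt = 2πrh·dr/dt + πr²·dh/dt
= 2π(5)(18)(4) + π(5)²(1)
= 745π cm³/s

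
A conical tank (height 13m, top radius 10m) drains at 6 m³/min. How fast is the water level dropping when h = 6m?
169/(600π) ≈ 0.08966 m/min

r/h = 10/13, so r = (10/13)h
V = (1/3)πr²h = (1/3)π((10/13)h)²h = (100/507)πh³
dV/dh = (100/169)πh²
dh/dt = (dV/dt)/(dV/dh) = -6/((100/169)π·6²) = -169/(600π) m/min
The level is dropping at 169/(600π) ≈ 0.08966 m/min.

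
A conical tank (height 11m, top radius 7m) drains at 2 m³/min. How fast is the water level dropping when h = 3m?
242/(441π) ≈ 0.1747 m/min

r/h = 7/11, so r = (7/11)h
V = (1/3)πr²h = (1/3)π((7/11)h)²h = (49/363)πh³
dV/dh = (49/121)πh²
dh/dt = (dV/dt)/(dV/dh) = -2/((49/121)π·3²) = -242/(441π) m/min
The level is dropping at 242/(441π) ≈ 0.1747 m/min.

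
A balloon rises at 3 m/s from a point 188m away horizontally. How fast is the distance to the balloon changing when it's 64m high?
48√2465/2465 ≈ 0.9668 m/s

z² = 188² + y²
z = √(188² + 64²) = 4√2465
dz/dt = y/z · dy/dt = 64/(4√2465) · 3 = 48√2465/2465 ≈ 0.9668 m/s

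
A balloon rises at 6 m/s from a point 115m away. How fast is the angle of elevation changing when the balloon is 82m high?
0.034588 rad/s

tan(θ) = y/115
sec²(θ) · dθ/dt = (1/115) · dy/dt
dθ/dt = cos²(θ)/115 · 6 = 115/(115² + 82²) · 6
dθ/dt = 0.034588 rad/s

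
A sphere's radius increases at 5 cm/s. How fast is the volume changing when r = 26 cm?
13520π cm³/s

V = (4/3)πr³
dV/dt = dV/dr · dr/dt = 4πr² · 5
At r = 26: dV/dt = 13520π cm³/s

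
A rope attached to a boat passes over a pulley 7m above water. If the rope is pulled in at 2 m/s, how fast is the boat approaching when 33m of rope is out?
33√65/130 ≈ 2.047 m/s

rope² = x² + 7²
x = √(33² - 7²) = 4√65
dx/dt = (rope/x) · d(rope)/dt = (33/(4√65)) · (-2) = -33√65/130 m/s
The boat approaches at 33√65/130 ≈ 2.047 m/s.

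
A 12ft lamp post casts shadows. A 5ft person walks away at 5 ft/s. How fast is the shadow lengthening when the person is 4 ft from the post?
25/7 ft/s

By similar triangles: 12/(x+s) = 5/s
Solving: s = 5x/7
ds/dt = 5/7 · dx/dt = 5/7 · 5 = 25/7 ft/s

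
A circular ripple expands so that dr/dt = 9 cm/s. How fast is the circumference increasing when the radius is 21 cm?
18π cm/s

C = 2πr
dC/dt = 2π · dr/dt = 2π · 9 = 18π cm/s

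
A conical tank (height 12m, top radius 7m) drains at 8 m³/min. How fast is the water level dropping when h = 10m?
288/(1225π) ≈ 0.07484 m/min

r/h = 7/12, so r = (7/12)h
V = (1/3)πr²h = (1/3)π((7/12)h)²h = (49/432)πh³
dV/dh = (49/144)πh²
dh/dt = (dV/dt)/(dV/dh) = -8/((49/144)π·10²) = -288/(1225π) m/min
The level is dropping at 288/(1225π) ≈ 0.07484 m/min.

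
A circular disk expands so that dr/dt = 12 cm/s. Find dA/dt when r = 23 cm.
552π cm²/s

A = πr²
dA/dt = 2πr · dr/dt = 2π(23)(12) = 552π cm²/s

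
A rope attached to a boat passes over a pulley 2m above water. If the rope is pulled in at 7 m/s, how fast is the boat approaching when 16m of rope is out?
8√7/3 ≈ 7.055 m/s

rope² = x² + 2²
x = √(16² - 2²) = 6√7
dx/dt = (rope/x) · d(rope)/dt = (16/(6√7)) · (-7) = -8√7/3 m/s
The boat approaches at 8√7/3 ≈ 7.055 m/s.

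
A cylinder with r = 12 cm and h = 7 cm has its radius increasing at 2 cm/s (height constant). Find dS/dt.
124π cm²/s

S = 2πrh + 2πr² (lateral + bases)
dS/dt = (2πh + 4πr)·dr/dt = (2π·7 + 4π·12)·2
= 124π cm²/s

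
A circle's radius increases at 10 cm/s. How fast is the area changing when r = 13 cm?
260π cm²/s

A = πr²
dA/dt = 2πr · dr/dt = 2π(13)(10) = 260π cm²/s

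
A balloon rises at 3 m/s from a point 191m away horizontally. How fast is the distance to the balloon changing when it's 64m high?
192√40577/40577 ≈ 0.9532 m/s

z² = 191² + y²
z = √(191² + 64²) = √40577
dz/dt = y/z · dy/dt = 64/√40577 · 3 = 192√40577/40577 ≈ 0.9532 m/s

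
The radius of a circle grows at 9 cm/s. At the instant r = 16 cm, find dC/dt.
18π cm/s

C = 2πr
dC/dt = 2π · dr/dt = 2π · 9 = 18π cm/s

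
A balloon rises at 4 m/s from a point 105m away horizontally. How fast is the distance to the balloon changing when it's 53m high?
106√13834/6917 ≈ 1.802 m/s

z² = 105² + y²
z = √(105² + 53²) = √13834
dz/dt = y/z · dy/dt = 53/√13834 · 4 = 106√13834/6917 ≈ 1.802 m/s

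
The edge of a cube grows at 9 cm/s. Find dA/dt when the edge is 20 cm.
2160 cm²/s

A = 6s²
dA/dt = 12s · ds/dt = 12·20·9 = 2160 cm²/s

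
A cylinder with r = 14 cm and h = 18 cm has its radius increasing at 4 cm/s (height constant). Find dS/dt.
368π cm²/s

S = 2πrh + 2πr² (lateral + bases)
dS/dt = (2πh + 4πr)·dr/dt = (2π·18 + 4π·14)·4
= 368π cm²/s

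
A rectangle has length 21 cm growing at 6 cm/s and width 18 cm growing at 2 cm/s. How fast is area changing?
150 cm²/s

A = lw
dA/dt = w·dl/dt + l·dw/dt = 18·6 + 21·2 = 150 cm²/s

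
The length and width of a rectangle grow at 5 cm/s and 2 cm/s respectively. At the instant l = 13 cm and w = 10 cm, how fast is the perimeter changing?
14 cm/s

P = 2(l + w)
dP/dt = 2(dl/dt + dw/dt) = 2(5 + 2) = 14 cm/s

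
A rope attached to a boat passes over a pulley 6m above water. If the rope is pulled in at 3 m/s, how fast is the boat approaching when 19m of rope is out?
57√13/65 ≈ 3.162 m/s

rope² = x² + 6²
x = √(19² - 6²) = 5√13
dx/dt = (rope/x) · d(rope)/dt = (19/(5√13)) · (-3) = -57√13/65 m/s
The boat approaches at 57√13/65 ≈ 3.162 m/s.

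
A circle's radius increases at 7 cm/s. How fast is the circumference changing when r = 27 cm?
14π cm/s

C = 2πr
dC/dt = 2π · dr/dt = 2π · 7 = 14π cm/s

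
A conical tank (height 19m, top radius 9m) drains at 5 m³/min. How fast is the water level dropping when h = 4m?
1805/(1296π) ≈ 0.4433 m/min

r/h = 9/19, so r = (9/19)h
V = (1/3)πr²h = (1/3)π((9/19)h)²h = (27/361)πh³
dV/dh = (81/361)πh²
dh/dt = (dV/dt)/(dV/dh) = -5/((81/361)π·4²) = -1805/(1296π) m/min
The level is dropping at 1805/(1296π) ≈ 0.4433 m/min.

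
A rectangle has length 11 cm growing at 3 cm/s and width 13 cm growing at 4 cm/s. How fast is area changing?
83 cm²/s

A = lw
dA/dt = w·dl/dt + l·dw/dt = 13·3 + 11·4 = 83 cm²/s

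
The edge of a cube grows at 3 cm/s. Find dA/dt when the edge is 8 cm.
288 cm²/s

A = 6s²
dA/dt = 12s · ds/dt = 12·8·3 = 288 cm²/s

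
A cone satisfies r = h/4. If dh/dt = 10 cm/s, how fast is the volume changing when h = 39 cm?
7605π/8 cm³/s

V = (1/3)π(h/4)²h = πh³/48
dV/dt = πh²/16 · 10
At h = 39: dV/dt = 7605π/8 cm³/s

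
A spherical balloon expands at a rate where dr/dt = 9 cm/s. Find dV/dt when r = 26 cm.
24336π cm³/s

V = (4/3)πr³
dV/dt = dV/dr · dr/dt = 4πr² · 9
At r = 26: dV/dt = 24336π cm³/s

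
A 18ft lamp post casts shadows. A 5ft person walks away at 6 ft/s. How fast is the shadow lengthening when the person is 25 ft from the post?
30/13 ft/s

By similar triangles: 18/(x+s) = 5/s
Solving: s = 5x/13
ds/dt = 5/13 · dx/dt = 5/13 · 6 = 30/13 ft/s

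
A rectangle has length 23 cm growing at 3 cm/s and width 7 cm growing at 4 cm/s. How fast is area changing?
113 cm²/s

A = lw
dA/dt = w·dl/dt + l·dw/dt = 7·3 + 23·4 = 113 cm²/s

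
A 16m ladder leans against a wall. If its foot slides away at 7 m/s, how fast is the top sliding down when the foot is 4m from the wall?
7√15/15 ≈ 1.807 m/s

x² + y² = 16²
2x·dx/dt + 2y·dy/dt = 0
dy/dt = -x/y · dx/dt = -4/(4√15) · 7 = -7√15/15 m/s
The top is descending at 7√15/15 ≈ 1.807 m/s.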